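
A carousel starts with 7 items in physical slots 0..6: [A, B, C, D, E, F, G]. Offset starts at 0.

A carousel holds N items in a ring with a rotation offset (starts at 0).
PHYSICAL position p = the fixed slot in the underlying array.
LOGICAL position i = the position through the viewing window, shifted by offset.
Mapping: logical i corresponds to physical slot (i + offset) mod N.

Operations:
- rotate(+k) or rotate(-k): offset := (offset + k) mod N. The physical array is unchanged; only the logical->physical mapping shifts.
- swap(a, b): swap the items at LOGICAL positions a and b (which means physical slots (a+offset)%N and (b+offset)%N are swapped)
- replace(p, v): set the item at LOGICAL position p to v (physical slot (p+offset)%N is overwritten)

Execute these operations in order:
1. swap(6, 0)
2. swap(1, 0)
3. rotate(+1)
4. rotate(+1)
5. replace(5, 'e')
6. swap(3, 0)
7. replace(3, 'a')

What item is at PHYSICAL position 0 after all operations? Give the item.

After op 1 (swap(6, 0)): offset=0, physical=[G,B,C,D,E,F,A], logical=[G,B,C,D,E,F,A]
After op 2 (swap(1, 0)): offset=0, physical=[B,G,C,D,E,F,A], logical=[B,G,C,D,E,F,A]
After op 3 (rotate(+1)): offset=1, physical=[B,G,C,D,E,F,A], logical=[G,C,D,E,F,A,B]
After op 4 (rotate(+1)): offset=2, physical=[B,G,C,D,E,F,A], logical=[C,D,E,F,A,B,G]
After op 5 (replace(5, 'e')): offset=2, physical=[e,G,C,D,E,F,A], logical=[C,D,E,F,A,e,G]
After op 6 (swap(3, 0)): offset=2, physical=[e,G,F,D,E,C,A], logical=[F,D,E,C,A,e,G]
After op 7 (replace(3, 'a')): offset=2, physical=[e,G,F,D,E,a,A], logical=[F,D,E,a,A,e,G]

Answer: e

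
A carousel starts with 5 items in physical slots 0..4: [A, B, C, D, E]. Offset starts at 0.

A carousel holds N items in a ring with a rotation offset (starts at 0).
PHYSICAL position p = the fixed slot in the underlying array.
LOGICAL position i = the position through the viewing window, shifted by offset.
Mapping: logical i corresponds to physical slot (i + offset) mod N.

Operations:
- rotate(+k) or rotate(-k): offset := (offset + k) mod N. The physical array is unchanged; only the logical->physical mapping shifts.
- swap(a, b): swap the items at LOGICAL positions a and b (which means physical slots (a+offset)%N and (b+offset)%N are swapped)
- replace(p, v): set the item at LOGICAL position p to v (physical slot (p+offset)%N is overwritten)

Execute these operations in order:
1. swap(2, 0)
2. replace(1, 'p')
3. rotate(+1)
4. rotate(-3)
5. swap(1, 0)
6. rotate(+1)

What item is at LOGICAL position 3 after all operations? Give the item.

After op 1 (swap(2, 0)): offset=0, physical=[C,B,A,D,E], logical=[C,B,A,D,E]
After op 2 (replace(1, 'p')): offset=0, physical=[C,p,A,D,E], logical=[C,p,A,D,E]
After op 3 (rotate(+1)): offset=1, physical=[C,p,A,D,E], logical=[p,A,D,E,C]
After op 4 (rotate(-3)): offset=3, physical=[C,p,A,D,E], logical=[D,E,C,p,A]
After op 5 (swap(1, 0)): offset=3, physical=[C,p,A,E,D], logical=[E,D,C,p,A]
After op 6 (rotate(+1)): offset=4, physical=[C,p,A,E,D], logical=[D,C,p,A,E]

Answer: A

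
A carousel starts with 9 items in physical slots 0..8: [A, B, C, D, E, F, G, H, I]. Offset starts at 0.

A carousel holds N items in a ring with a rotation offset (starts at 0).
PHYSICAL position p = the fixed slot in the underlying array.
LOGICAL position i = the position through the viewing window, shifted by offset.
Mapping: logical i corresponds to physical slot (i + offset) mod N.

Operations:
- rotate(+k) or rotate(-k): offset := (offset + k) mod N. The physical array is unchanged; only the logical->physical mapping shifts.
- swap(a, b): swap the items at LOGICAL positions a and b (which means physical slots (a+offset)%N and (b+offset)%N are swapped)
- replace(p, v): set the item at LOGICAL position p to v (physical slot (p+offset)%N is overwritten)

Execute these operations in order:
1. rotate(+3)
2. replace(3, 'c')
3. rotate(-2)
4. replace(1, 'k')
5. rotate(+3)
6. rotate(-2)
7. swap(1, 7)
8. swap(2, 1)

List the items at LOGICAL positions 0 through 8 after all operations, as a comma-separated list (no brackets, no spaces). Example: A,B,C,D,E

Answer: k,E,A,F,c,H,I,D,B

Derivation:
After op 1 (rotate(+3)): offset=3, physical=[A,B,C,D,E,F,G,H,I], logical=[D,E,F,G,H,I,A,B,C]
After op 2 (replace(3, 'c')): offset=3, physical=[A,B,C,D,E,F,c,H,I], logical=[D,E,F,c,H,I,A,B,C]
After op 3 (rotate(-2)): offset=1, physical=[A,B,C,D,E,F,c,H,I], logical=[B,C,D,E,F,c,H,I,A]
After op 4 (replace(1, 'k')): offset=1, physical=[A,B,k,D,E,F,c,H,I], logical=[B,k,D,E,F,c,H,I,A]
After op 5 (rotate(+3)): offset=4, physical=[A,B,k,D,E,F,c,H,I], logical=[E,F,c,H,I,A,B,k,D]
After op 6 (rotate(-2)): offset=2, physical=[A,B,k,D,E,F,c,H,I], logical=[k,D,E,F,c,H,I,A,B]
After op 7 (swap(1, 7)): offset=2, physical=[D,B,k,A,E,F,c,H,I], logical=[k,A,E,F,c,H,I,D,B]
After op 8 (swap(2, 1)): offset=2, physical=[D,B,k,E,A,F,c,H,I], logical=[k,E,A,F,c,H,I,D,B]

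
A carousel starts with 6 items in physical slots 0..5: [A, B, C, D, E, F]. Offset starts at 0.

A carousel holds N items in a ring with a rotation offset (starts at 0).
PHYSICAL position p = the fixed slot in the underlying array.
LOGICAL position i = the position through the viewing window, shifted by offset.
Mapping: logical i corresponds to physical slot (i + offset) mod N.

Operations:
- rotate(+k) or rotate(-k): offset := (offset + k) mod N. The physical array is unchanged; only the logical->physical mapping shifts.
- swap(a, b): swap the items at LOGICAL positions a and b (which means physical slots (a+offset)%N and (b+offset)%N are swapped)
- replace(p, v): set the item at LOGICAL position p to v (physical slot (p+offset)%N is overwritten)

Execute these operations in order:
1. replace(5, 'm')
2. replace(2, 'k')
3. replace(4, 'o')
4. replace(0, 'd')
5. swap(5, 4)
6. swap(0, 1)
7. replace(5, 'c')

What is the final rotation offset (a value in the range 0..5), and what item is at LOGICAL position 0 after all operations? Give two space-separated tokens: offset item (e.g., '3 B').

Answer: 0 B

Derivation:
After op 1 (replace(5, 'm')): offset=0, physical=[A,B,C,D,E,m], logical=[A,B,C,D,E,m]
After op 2 (replace(2, 'k')): offset=0, physical=[A,B,k,D,E,m], logical=[A,B,k,D,E,m]
After op 3 (replace(4, 'o')): offset=0, physical=[A,B,k,D,o,m], logical=[A,B,k,D,o,m]
After op 4 (replace(0, 'd')): offset=0, physical=[d,B,k,D,o,m], logical=[d,B,k,D,o,m]
After op 5 (swap(5, 4)): offset=0, physical=[d,B,k,D,m,o], logical=[d,B,k,D,m,o]
After op 6 (swap(0, 1)): offset=0, physical=[B,d,k,D,m,o], logical=[B,d,k,D,m,o]
After op 7 (replace(5, 'c')): offset=0, physical=[B,d,k,D,m,c], logical=[B,d,k,D,m,c]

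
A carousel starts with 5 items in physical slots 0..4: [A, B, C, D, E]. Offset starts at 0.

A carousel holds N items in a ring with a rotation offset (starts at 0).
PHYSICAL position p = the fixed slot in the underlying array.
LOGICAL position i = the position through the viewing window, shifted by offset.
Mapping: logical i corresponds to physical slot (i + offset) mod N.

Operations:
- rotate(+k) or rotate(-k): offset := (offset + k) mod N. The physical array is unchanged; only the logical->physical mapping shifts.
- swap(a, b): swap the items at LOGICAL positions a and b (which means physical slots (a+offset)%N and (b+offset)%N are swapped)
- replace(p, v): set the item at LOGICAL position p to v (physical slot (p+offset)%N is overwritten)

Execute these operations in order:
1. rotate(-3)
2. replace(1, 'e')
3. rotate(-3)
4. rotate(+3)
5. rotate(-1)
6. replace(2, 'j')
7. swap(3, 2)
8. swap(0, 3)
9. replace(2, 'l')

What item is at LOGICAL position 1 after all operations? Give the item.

Answer: C

Derivation:
After op 1 (rotate(-3)): offset=2, physical=[A,B,C,D,E], logical=[C,D,E,A,B]
After op 2 (replace(1, 'e')): offset=2, physical=[A,B,C,e,E], logical=[C,e,E,A,B]
After op 3 (rotate(-3)): offset=4, physical=[A,B,C,e,E], logical=[E,A,B,C,e]
After op 4 (rotate(+3)): offset=2, physical=[A,B,C,e,E], logical=[C,e,E,A,B]
After op 5 (rotate(-1)): offset=1, physical=[A,B,C,e,E], logical=[B,C,e,E,A]
After op 6 (replace(2, 'j')): offset=1, physical=[A,B,C,j,E], logical=[B,C,j,E,A]
After op 7 (swap(3, 2)): offset=1, physical=[A,B,C,E,j], logical=[B,C,E,j,A]
After op 8 (swap(0, 3)): offset=1, physical=[A,j,C,E,B], logical=[j,C,E,B,A]
After op 9 (replace(2, 'l')): offset=1, physical=[A,j,C,l,B], logical=[j,C,l,B,A]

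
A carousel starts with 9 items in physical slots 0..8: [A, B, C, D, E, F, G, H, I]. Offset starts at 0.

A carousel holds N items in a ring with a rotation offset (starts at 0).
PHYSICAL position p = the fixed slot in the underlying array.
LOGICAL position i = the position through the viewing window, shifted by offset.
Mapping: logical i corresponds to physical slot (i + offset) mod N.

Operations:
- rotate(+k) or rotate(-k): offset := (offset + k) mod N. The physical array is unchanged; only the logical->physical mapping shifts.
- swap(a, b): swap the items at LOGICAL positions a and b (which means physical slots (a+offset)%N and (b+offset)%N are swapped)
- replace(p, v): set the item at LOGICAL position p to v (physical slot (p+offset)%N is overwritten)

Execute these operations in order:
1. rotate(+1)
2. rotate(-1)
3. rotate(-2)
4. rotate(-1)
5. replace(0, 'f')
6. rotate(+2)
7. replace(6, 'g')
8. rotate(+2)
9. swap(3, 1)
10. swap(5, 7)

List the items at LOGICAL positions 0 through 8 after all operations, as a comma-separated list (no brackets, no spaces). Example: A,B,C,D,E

Answer: B,E,D,C,g,I,H,f,A

Derivation:
After op 1 (rotate(+1)): offset=1, physical=[A,B,C,D,E,F,G,H,I], logical=[B,C,D,E,F,G,H,I,A]
After op 2 (rotate(-1)): offset=0, physical=[A,B,C,D,E,F,G,H,I], logical=[A,B,C,D,E,F,G,H,I]
After op 3 (rotate(-2)): offset=7, physical=[A,B,C,D,E,F,G,H,I], logical=[H,I,A,B,C,D,E,F,G]
After op 4 (rotate(-1)): offset=6, physical=[A,B,C,D,E,F,G,H,I], logical=[G,H,I,A,B,C,D,E,F]
After op 5 (replace(0, 'f')): offset=6, physical=[A,B,C,D,E,F,f,H,I], logical=[f,H,I,A,B,C,D,E,F]
After op 6 (rotate(+2)): offset=8, physical=[A,B,C,D,E,F,f,H,I], logical=[I,A,B,C,D,E,F,f,H]
After op 7 (replace(6, 'g')): offset=8, physical=[A,B,C,D,E,g,f,H,I], logical=[I,A,B,C,D,E,g,f,H]
After op 8 (rotate(+2)): offset=1, physical=[A,B,C,D,E,g,f,H,I], logical=[B,C,D,E,g,f,H,I,A]
After op 9 (swap(3, 1)): offset=1, physical=[A,B,E,D,C,g,f,H,I], logical=[B,E,D,C,g,f,H,I,A]
After op 10 (swap(5, 7)): offset=1, physical=[A,B,E,D,C,g,I,H,f], logical=[B,E,D,C,g,I,H,f,A]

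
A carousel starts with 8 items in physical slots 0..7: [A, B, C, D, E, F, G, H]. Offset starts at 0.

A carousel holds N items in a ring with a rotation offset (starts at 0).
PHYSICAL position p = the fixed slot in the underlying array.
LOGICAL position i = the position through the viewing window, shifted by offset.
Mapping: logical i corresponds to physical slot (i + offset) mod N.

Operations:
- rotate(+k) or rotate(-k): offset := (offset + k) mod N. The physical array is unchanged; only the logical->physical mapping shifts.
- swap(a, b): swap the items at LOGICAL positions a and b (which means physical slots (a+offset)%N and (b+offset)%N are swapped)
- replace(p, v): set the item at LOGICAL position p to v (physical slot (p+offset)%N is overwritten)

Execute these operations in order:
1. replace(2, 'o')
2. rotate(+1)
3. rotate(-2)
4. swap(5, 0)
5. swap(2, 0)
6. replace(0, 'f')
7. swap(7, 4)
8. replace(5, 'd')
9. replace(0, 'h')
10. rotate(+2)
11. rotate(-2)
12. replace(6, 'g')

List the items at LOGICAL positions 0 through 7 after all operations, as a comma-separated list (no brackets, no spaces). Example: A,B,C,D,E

After op 1 (replace(2, 'o')): offset=0, physical=[A,B,o,D,E,F,G,H], logical=[A,B,o,D,E,F,G,H]
After op 2 (rotate(+1)): offset=1, physical=[A,B,o,D,E,F,G,H], logical=[B,o,D,E,F,G,H,A]
After op 3 (rotate(-2)): offset=7, physical=[A,B,o,D,E,F,G,H], logical=[H,A,B,o,D,E,F,G]
After op 4 (swap(5, 0)): offset=7, physical=[A,B,o,D,H,F,G,E], logical=[E,A,B,o,D,H,F,G]
After op 5 (swap(2, 0)): offset=7, physical=[A,E,o,D,H,F,G,B], logical=[B,A,E,o,D,H,F,G]
After op 6 (replace(0, 'f')): offset=7, physical=[A,E,o,D,H,F,G,f], logical=[f,A,E,o,D,H,F,G]
After op 7 (swap(7, 4)): offset=7, physical=[A,E,o,G,H,F,D,f], logical=[f,A,E,o,G,H,F,D]
After op 8 (replace(5, 'd')): offset=7, physical=[A,E,o,G,d,F,D,f], logical=[f,A,E,o,G,d,F,D]
After op 9 (replace(0, 'h')): offset=7, physical=[A,E,o,G,d,F,D,h], logical=[h,A,E,o,G,d,F,D]
After op 10 (rotate(+2)): offset=1, physical=[A,E,o,G,d,F,D,h], logical=[E,o,G,d,F,D,h,A]
After op 11 (rotate(-2)): offset=7, physical=[A,E,o,G,d,F,D,h], logical=[h,A,E,o,G,d,F,D]
After op 12 (replace(6, 'g')): offset=7, physical=[A,E,o,G,d,g,D,h], logical=[h,A,E,o,G,d,g,D]

Answer: h,A,E,o,G,d,g,D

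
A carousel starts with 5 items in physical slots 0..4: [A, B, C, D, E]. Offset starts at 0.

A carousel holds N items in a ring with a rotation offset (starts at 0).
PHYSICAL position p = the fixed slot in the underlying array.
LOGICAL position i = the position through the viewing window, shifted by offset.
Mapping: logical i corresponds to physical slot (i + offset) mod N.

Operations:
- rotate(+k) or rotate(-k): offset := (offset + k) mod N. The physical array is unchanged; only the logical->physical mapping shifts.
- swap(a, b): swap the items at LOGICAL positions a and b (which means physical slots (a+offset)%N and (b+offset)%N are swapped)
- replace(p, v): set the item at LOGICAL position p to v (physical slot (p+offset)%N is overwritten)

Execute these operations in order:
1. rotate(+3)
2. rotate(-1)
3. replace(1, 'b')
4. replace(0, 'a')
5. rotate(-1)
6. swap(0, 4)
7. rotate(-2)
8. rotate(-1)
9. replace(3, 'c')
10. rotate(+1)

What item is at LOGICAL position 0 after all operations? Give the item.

Answer: E

Derivation:
After op 1 (rotate(+3)): offset=3, physical=[A,B,C,D,E], logical=[D,E,A,B,C]
After op 2 (rotate(-1)): offset=2, physical=[A,B,C,D,E], logical=[C,D,E,A,B]
After op 3 (replace(1, 'b')): offset=2, physical=[A,B,C,b,E], logical=[C,b,E,A,B]
After op 4 (replace(0, 'a')): offset=2, physical=[A,B,a,b,E], logical=[a,b,E,A,B]
After op 5 (rotate(-1)): offset=1, physical=[A,B,a,b,E], logical=[B,a,b,E,A]
After op 6 (swap(0, 4)): offset=1, physical=[B,A,a,b,E], logical=[A,a,b,E,B]
After op 7 (rotate(-2)): offset=4, physical=[B,A,a,b,E], logical=[E,B,A,a,b]
After op 8 (rotate(-1)): offset=3, physical=[B,A,a,b,E], logical=[b,E,B,A,a]
After op 9 (replace(3, 'c')): offset=3, physical=[B,c,a,b,E], logical=[b,E,B,c,a]
After op 10 (rotate(+1)): offset=4, physical=[B,c,a,b,E], logical=[E,B,c,a,b]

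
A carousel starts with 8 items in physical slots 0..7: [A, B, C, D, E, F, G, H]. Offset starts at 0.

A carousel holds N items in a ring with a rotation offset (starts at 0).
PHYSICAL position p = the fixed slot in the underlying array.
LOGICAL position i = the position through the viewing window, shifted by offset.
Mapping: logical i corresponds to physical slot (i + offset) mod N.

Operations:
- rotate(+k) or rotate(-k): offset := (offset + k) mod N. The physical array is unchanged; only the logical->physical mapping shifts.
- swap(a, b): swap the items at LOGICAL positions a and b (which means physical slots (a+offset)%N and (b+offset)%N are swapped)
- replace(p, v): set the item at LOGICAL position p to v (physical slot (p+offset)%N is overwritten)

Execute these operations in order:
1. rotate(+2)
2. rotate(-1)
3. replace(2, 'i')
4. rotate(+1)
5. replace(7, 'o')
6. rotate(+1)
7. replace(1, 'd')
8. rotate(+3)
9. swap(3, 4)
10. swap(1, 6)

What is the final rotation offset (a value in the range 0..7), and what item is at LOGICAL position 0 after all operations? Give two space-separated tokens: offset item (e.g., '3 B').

After op 1 (rotate(+2)): offset=2, physical=[A,B,C,D,E,F,G,H], logical=[C,D,E,F,G,H,A,B]
After op 2 (rotate(-1)): offset=1, physical=[A,B,C,D,E,F,G,H], logical=[B,C,D,E,F,G,H,A]
After op 3 (replace(2, 'i')): offset=1, physical=[A,B,C,i,E,F,G,H], logical=[B,C,i,E,F,G,H,A]
After op 4 (rotate(+1)): offset=2, physical=[A,B,C,i,E,F,G,H], logical=[C,i,E,F,G,H,A,B]
After op 5 (replace(7, 'o')): offset=2, physical=[A,o,C,i,E,F,G,H], logical=[C,i,E,F,G,H,A,o]
After op 6 (rotate(+1)): offset=3, physical=[A,o,C,i,E,F,G,H], logical=[i,E,F,G,H,A,o,C]
After op 7 (replace(1, 'd')): offset=3, physical=[A,o,C,i,d,F,G,H], logical=[i,d,F,G,H,A,o,C]
After op 8 (rotate(+3)): offset=6, physical=[A,o,C,i,d,F,G,H], logical=[G,H,A,o,C,i,d,F]
After op 9 (swap(3, 4)): offset=6, physical=[A,C,o,i,d,F,G,H], logical=[G,H,A,C,o,i,d,F]
After op 10 (swap(1, 6)): offset=6, physical=[A,C,o,i,H,F,G,d], logical=[G,d,A,C,o,i,H,F]

Answer: 6 G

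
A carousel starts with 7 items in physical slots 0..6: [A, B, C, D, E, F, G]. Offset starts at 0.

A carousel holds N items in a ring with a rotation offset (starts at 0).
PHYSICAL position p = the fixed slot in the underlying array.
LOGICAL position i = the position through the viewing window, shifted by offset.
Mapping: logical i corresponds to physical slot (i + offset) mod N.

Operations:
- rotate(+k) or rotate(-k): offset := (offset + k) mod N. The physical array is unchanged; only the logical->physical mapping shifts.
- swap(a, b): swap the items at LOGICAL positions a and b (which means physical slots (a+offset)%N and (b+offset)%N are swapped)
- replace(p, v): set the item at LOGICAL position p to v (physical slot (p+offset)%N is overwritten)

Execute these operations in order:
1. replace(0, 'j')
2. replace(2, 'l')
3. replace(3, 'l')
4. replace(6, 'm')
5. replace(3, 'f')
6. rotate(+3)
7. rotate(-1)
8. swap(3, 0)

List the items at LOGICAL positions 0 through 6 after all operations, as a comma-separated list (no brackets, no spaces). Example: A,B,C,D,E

Answer: F,f,E,l,m,j,B

Derivation:
After op 1 (replace(0, 'j')): offset=0, physical=[j,B,C,D,E,F,G], logical=[j,B,C,D,E,F,G]
After op 2 (replace(2, 'l')): offset=0, physical=[j,B,l,D,E,F,G], logical=[j,B,l,D,E,F,G]
After op 3 (replace(3, 'l')): offset=0, physical=[j,B,l,l,E,F,G], logical=[j,B,l,l,E,F,G]
After op 4 (replace(6, 'm')): offset=0, physical=[j,B,l,l,E,F,m], logical=[j,B,l,l,E,F,m]
After op 5 (replace(3, 'f')): offset=0, physical=[j,B,l,f,E,F,m], logical=[j,B,l,f,E,F,m]
After op 6 (rotate(+3)): offset=3, physical=[j,B,l,f,E,F,m], logical=[f,E,F,m,j,B,l]
After op 7 (rotate(-1)): offset=2, physical=[j,B,l,f,E,F,m], logical=[l,f,E,F,m,j,B]
After op 8 (swap(3, 0)): offset=2, physical=[j,B,F,f,E,l,m], logical=[F,f,E,l,m,j,B]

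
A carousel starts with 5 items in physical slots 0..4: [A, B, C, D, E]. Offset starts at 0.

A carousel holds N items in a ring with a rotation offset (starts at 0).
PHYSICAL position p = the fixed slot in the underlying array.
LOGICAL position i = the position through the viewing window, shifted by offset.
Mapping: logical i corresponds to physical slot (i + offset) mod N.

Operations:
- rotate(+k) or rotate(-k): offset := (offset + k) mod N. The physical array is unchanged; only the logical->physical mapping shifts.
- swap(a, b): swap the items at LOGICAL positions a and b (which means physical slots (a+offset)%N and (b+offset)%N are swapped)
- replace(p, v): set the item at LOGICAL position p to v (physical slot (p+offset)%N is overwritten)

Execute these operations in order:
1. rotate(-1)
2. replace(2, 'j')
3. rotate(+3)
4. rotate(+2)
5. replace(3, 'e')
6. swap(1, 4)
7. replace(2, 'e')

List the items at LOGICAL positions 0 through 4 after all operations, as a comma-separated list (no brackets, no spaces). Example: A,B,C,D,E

After op 1 (rotate(-1)): offset=4, physical=[A,B,C,D,E], logical=[E,A,B,C,D]
After op 2 (replace(2, 'j')): offset=4, physical=[A,j,C,D,E], logical=[E,A,j,C,D]
After op 3 (rotate(+3)): offset=2, physical=[A,j,C,D,E], logical=[C,D,E,A,j]
After op 4 (rotate(+2)): offset=4, physical=[A,j,C,D,E], logical=[E,A,j,C,D]
After op 5 (replace(3, 'e')): offset=4, physical=[A,j,e,D,E], logical=[E,A,j,e,D]
After op 6 (swap(1, 4)): offset=4, physical=[D,j,e,A,E], logical=[E,D,j,e,A]
After op 7 (replace(2, 'e')): offset=4, physical=[D,e,e,A,E], logical=[E,D,e,e,A]

Answer: E,D,e,e,A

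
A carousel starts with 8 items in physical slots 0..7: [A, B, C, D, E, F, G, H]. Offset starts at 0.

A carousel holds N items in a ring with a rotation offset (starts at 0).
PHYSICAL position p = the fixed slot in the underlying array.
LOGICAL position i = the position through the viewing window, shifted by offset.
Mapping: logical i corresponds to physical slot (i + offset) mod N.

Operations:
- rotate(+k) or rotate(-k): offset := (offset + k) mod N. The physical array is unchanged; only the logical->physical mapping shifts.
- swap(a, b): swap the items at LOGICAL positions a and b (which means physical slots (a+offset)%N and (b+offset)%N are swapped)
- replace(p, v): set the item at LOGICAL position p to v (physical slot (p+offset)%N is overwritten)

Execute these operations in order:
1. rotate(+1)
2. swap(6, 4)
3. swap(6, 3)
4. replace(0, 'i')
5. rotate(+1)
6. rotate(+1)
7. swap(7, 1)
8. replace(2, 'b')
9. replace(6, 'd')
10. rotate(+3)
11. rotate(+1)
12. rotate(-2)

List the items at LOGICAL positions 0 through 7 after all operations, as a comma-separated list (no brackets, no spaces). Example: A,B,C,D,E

After op 1 (rotate(+1)): offset=1, physical=[A,B,C,D,E,F,G,H], logical=[B,C,D,E,F,G,H,A]
After op 2 (swap(6, 4)): offset=1, physical=[A,B,C,D,E,H,G,F], logical=[B,C,D,E,H,G,F,A]
After op 3 (swap(6, 3)): offset=1, physical=[A,B,C,D,F,H,G,E], logical=[B,C,D,F,H,G,E,A]
After op 4 (replace(0, 'i')): offset=1, physical=[A,i,C,D,F,H,G,E], logical=[i,C,D,F,H,G,E,A]
After op 5 (rotate(+1)): offset=2, physical=[A,i,C,D,F,H,G,E], logical=[C,D,F,H,G,E,A,i]
After op 6 (rotate(+1)): offset=3, physical=[A,i,C,D,F,H,G,E], logical=[D,F,H,G,E,A,i,C]
After op 7 (swap(7, 1)): offset=3, physical=[A,i,F,D,C,H,G,E], logical=[D,C,H,G,E,A,i,F]
After op 8 (replace(2, 'b')): offset=3, physical=[A,i,F,D,C,b,G,E], logical=[D,C,b,G,E,A,i,F]
After op 9 (replace(6, 'd')): offset=3, physical=[A,d,F,D,C,b,G,E], logical=[D,C,b,G,E,A,d,F]
After op 10 (rotate(+3)): offset=6, physical=[A,d,F,D,C,b,G,E], logical=[G,E,A,d,F,D,C,b]
After op 11 (rotate(+1)): offset=7, physical=[A,d,F,D,C,b,G,E], logical=[E,A,d,F,D,C,b,G]
After op 12 (rotate(-2)): offset=5, physical=[A,d,F,D,C,b,G,E], logical=[b,G,E,A,d,F,D,C]

Answer: b,G,E,A,d,F,D,C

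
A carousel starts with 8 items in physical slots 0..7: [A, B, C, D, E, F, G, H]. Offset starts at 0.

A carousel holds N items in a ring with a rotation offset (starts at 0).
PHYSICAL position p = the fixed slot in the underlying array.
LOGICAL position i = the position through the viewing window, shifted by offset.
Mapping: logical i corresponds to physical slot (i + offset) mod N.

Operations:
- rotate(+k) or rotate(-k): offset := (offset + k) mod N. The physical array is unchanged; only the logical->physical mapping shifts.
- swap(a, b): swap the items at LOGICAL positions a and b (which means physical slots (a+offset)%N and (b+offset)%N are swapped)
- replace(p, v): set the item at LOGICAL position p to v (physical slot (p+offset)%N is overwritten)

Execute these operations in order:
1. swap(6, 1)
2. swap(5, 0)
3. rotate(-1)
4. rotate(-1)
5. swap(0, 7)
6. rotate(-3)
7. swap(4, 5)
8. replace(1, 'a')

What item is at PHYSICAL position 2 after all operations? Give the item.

Answer: C

Derivation:
After op 1 (swap(6, 1)): offset=0, physical=[A,G,C,D,E,F,B,H], logical=[A,G,C,D,E,F,B,H]
After op 2 (swap(5, 0)): offset=0, physical=[F,G,C,D,E,A,B,H], logical=[F,G,C,D,E,A,B,H]
After op 3 (rotate(-1)): offset=7, physical=[F,G,C,D,E,A,B,H], logical=[H,F,G,C,D,E,A,B]
After op 4 (rotate(-1)): offset=6, physical=[F,G,C,D,E,A,B,H], logical=[B,H,F,G,C,D,E,A]
After op 5 (swap(0, 7)): offset=6, physical=[F,G,C,D,E,B,A,H], logical=[A,H,F,G,C,D,E,B]
After op 6 (rotate(-3)): offset=3, physical=[F,G,C,D,E,B,A,H], logical=[D,E,B,A,H,F,G,C]
After op 7 (swap(4, 5)): offset=3, physical=[H,G,C,D,E,B,A,F], logical=[D,E,B,A,F,H,G,C]
After op 8 (replace(1, 'a')): offset=3, physical=[H,G,C,D,a,B,A,F], logical=[D,a,B,A,F,H,G,C]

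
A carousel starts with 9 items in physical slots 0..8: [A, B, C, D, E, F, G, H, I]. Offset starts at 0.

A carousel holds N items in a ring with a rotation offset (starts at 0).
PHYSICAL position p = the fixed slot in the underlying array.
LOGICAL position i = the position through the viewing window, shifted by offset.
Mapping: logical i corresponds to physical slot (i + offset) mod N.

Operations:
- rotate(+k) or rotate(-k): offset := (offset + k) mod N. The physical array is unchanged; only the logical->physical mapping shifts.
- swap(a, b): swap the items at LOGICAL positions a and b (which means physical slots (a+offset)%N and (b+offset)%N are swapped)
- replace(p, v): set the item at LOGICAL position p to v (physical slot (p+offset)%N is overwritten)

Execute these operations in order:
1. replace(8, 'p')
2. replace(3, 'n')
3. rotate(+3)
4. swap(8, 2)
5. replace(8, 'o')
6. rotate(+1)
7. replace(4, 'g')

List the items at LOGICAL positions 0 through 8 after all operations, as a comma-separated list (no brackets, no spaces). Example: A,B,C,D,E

Answer: E,C,G,H,g,A,B,o,n

Derivation:
After op 1 (replace(8, 'p')): offset=0, physical=[A,B,C,D,E,F,G,H,p], logical=[A,B,C,D,E,F,G,H,p]
After op 2 (replace(3, 'n')): offset=0, physical=[A,B,C,n,E,F,G,H,p], logical=[A,B,C,n,E,F,G,H,p]
After op 3 (rotate(+3)): offset=3, physical=[A,B,C,n,E,F,G,H,p], logical=[n,E,F,G,H,p,A,B,C]
After op 4 (swap(8, 2)): offset=3, physical=[A,B,F,n,E,C,G,H,p], logical=[n,E,C,G,H,p,A,B,F]
After op 5 (replace(8, 'o')): offset=3, physical=[A,B,o,n,E,C,G,H,p], logical=[n,E,C,G,H,p,A,B,o]
After op 6 (rotate(+1)): offset=4, physical=[A,B,o,n,E,C,G,H,p], logical=[E,C,G,H,p,A,B,o,n]
After op 7 (replace(4, 'g')): offset=4, physical=[A,B,o,n,E,C,G,H,g], logical=[E,C,G,H,g,A,B,o,n]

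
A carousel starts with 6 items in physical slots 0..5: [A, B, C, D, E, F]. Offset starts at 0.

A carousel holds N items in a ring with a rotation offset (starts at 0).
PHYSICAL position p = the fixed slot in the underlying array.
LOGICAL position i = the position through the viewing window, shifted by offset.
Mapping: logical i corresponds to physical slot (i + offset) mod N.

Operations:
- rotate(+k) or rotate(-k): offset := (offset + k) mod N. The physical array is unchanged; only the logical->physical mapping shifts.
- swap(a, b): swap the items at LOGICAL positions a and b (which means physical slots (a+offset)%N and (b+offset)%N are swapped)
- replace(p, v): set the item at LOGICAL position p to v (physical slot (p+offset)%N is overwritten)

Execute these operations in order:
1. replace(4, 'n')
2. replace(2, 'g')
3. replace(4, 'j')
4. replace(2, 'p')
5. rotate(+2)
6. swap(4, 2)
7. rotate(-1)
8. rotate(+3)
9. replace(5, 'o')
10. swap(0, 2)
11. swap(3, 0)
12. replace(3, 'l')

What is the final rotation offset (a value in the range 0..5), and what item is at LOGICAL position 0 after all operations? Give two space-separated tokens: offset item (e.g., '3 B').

After op 1 (replace(4, 'n')): offset=0, physical=[A,B,C,D,n,F], logical=[A,B,C,D,n,F]
After op 2 (replace(2, 'g')): offset=0, physical=[A,B,g,D,n,F], logical=[A,B,g,D,n,F]
After op 3 (replace(4, 'j')): offset=0, physical=[A,B,g,D,j,F], logical=[A,B,g,D,j,F]
After op 4 (replace(2, 'p')): offset=0, physical=[A,B,p,D,j,F], logical=[A,B,p,D,j,F]
After op 5 (rotate(+2)): offset=2, physical=[A,B,p,D,j,F], logical=[p,D,j,F,A,B]
After op 6 (swap(4, 2)): offset=2, physical=[j,B,p,D,A,F], logical=[p,D,A,F,j,B]
After op 7 (rotate(-1)): offset=1, physical=[j,B,p,D,A,F], logical=[B,p,D,A,F,j]
After op 8 (rotate(+3)): offset=4, physical=[j,B,p,D,A,F], logical=[A,F,j,B,p,D]
After op 9 (replace(5, 'o')): offset=4, physical=[j,B,p,o,A,F], logical=[A,F,j,B,p,o]
After op 10 (swap(0, 2)): offset=4, physical=[A,B,p,o,j,F], logical=[j,F,A,B,p,o]
After op 11 (swap(3, 0)): offset=4, physical=[A,j,p,o,B,F], logical=[B,F,A,j,p,o]
After op 12 (replace(3, 'l')): offset=4, physical=[A,l,p,o,B,F], logical=[B,F,A,l,p,o]

Answer: 4 B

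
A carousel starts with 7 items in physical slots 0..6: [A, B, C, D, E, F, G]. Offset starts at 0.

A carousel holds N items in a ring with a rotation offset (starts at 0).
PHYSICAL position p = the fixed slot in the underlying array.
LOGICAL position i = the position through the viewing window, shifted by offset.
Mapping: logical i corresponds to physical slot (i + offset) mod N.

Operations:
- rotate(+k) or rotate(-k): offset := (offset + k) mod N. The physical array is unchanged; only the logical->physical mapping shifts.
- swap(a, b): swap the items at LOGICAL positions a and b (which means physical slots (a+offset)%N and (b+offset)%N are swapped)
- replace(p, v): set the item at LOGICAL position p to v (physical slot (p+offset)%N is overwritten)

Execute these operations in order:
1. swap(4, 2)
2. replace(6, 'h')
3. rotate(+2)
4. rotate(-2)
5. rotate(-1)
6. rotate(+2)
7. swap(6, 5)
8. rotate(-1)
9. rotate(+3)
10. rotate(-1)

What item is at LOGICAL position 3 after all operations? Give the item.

Answer: F

Derivation:
After op 1 (swap(4, 2)): offset=0, physical=[A,B,E,D,C,F,G], logical=[A,B,E,D,C,F,G]
After op 2 (replace(6, 'h')): offset=0, physical=[A,B,E,D,C,F,h], logical=[A,B,E,D,C,F,h]
After op 3 (rotate(+2)): offset=2, physical=[A,B,E,D,C,F,h], logical=[E,D,C,F,h,A,B]
After op 4 (rotate(-2)): offset=0, physical=[A,B,E,D,C,F,h], logical=[A,B,E,D,C,F,h]
After op 5 (rotate(-1)): offset=6, physical=[A,B,E,D,C,F,h], logical=[h,A,B,E,D,C,F]
After op 6 (rotate(+2)): offset=1, physical=[A,B,E,D,C,F,h], logical=[B,E,D,C,F,h,A]
After op 7 (swap(6, 5)): offset=1, physical=[h,B,E,D,C,F,A], logical=[B,E,D,C,F,A,h]
After op 8 (rotate(-1)): offset=0, physical=[h,B,E,D,C,F,A], logical=[h,B,E,D,C,F,A]
After op 9 (rotate(+3)): offset=3, physical=[h,B,E,D,C,F,A], logical=[D,C,F,A,h,B,E]
After op 10 (rotate(-1)): offset=2, physical=[h,B,E,D,C,F,A], logical=[E,D,C,F,A,h,B]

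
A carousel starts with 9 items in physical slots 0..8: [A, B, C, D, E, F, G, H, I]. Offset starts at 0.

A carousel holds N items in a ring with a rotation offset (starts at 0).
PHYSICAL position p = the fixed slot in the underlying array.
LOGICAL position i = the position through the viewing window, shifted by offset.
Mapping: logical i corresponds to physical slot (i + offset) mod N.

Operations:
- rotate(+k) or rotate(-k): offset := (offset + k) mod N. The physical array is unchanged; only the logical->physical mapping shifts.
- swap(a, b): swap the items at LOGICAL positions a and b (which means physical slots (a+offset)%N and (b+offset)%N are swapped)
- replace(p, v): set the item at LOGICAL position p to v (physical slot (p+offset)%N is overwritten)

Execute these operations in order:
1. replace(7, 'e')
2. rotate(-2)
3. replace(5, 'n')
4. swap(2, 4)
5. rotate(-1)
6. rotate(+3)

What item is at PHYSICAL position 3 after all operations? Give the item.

After op 1 (replace(7, 'e')): offset=0, physical=[A,B,C,D,E,F,G,e,I], logical=[A,B,C,D,E,F,G,e,I]
After op 2 (rotate(-2)): offset=7, physical=[A,B,C,D,E,F,G,e,I], logical=[e,I,A,B,C,D,E,F,G]
After op 3 (replace(5, 'n')): offset=7, physical=[A,B,C,n,E,F,G,e,I], logical=[e,I,A,B,C,n,E,F,G]
After op 4 (swap(2, 4)): offset=7, physical=[C,B,A,n,E,F,G,e,I], logical=[e,I,C,B,A,n,E,F,G]
After op 5 (rotate(-1)): offset=6, physical=[C,B,A,n,E,F,G,e,I], logical=[G,e,I,C,B,A,n,E,F]
After op 6 (rotate(+3)): offset=0, physical=[C,B,A,n,E,F,G,e,I], logical=[C,B,A,n,E,F,G,e,I]

Answer: n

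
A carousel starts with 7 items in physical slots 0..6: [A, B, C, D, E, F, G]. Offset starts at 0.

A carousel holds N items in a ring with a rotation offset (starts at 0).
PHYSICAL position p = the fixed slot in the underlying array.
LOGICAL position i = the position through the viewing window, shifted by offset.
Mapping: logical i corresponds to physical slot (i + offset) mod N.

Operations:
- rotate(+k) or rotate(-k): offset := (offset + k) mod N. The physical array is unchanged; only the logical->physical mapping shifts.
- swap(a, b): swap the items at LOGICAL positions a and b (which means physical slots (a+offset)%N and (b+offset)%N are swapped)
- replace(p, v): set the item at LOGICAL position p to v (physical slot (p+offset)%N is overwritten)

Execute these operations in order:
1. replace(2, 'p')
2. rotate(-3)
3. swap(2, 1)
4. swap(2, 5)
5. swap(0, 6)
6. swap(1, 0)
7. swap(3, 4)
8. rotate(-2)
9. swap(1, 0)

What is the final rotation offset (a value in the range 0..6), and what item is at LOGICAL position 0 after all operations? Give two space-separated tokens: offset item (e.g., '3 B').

After op 1 (replace(2, 'p')): offset=0, physical=[A,B,p,D,E,F,G], logical=[A,B,p,D,E,F,G]
After op 2 (rotate(-3)): offset=4, physical=[A,B,p,D,E,F,G], logical=[E,F,G,A,B,p,D]
After op 3 (swap(2, 1)): offset=4, physical=[A,B,p,D,E,G,F], logical=[E,G,F,A,B,p,D]
After op 4 (swap(2, 5)): offset=4, physical=[A,B,F,D,E,G,p], logical=[E,G,p,A,B,F,D]
After op 5 (swap(0, 6)): offset=4, physical=[A,B,F,E,D,G,p], logical=[D,G,p,A,B,F,E]
After op 6 (swap(1, 0)): offset=4, physical=[A,B,F,E,G,D,p], logical=[G,D,p,A,B,F,E]
After op 7 (swap(3, 4)): offset=4, physical=[B,A,F,E,G,D,p], logical=[G,D,p,B,A,F,E]
After op 8 (rotate(-2)): offset=2, physical=[B,A,F,E,G,D,p], logical=[F,E,G,D,p,B,A]
After op 9 (swap(1, 0)): offset=2, physical=[B,A,E,F,G,D,p], logical=[E,F,G,D,p,B,A]

Answer: 2 E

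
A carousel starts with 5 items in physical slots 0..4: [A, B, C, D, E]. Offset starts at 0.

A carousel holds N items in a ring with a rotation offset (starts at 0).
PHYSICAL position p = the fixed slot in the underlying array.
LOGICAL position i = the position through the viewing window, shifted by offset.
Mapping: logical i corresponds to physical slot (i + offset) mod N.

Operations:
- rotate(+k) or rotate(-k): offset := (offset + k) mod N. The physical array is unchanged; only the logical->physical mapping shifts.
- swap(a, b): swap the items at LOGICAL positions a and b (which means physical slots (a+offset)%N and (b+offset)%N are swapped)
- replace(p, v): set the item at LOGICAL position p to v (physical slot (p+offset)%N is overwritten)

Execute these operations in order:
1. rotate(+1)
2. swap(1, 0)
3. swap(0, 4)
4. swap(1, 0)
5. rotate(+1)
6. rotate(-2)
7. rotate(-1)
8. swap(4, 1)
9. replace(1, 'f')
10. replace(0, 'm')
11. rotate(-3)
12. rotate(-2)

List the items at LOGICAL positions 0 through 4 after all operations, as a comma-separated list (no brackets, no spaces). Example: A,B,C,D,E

Answer: m,f,B,A,C

Derivation:
After op 1 (rotate(+1)): offset=1, physical=[A,B,C,D,E], logical=[B,C,D,E,A]
After op 2 (swap(1, 0)): offset=1, physical=[A,C,B,D,E], logical=[C,B,D,E,A]
After op 3 (swap(0, 4)): offset=1, physical=[C,A,B,D,E], logical=[A,B,D,E,C]
After op 4 (swap(1, 0)): offset=1, physical=[C,B,A,D,E], logical=[B,A,D,E,C]
After op 5 (rotate(+1)): offset=2, physical=[C,B,A,D,E], logical=[A,D,E,C,B]
After op 6 (rotate(-2)): offset=0, physical=[C,B,A,D,E], logical=[C,B,A,D,E]
After op 7 (rotate(-1)): offset=4, physical=[C,B,A,D,E], logical=[E,C,B,A,D]
After op 8 (swap(4, 1)): offset=4, physical=[D,B,A,C,E], logical=[E,D,B,A,C]
After op 9 (replace(1, 'f')): offset=4, physical=[f,B,A,C,E], logical=[E,f,B,A,C]
After op 10 (replace(0, 'm')): offset=4, physical=[f,B,A,C,m], logical=[m,f,B,A,C]
After op 11 (rotate(-3)): offset=1, physical=[f,B,A,C,m], logical=[B,A,C,m,f]
After op 12 (rotate(-2)): offset=4, physical=[f,B,A,C,m], logical=[m,f,B,A,C]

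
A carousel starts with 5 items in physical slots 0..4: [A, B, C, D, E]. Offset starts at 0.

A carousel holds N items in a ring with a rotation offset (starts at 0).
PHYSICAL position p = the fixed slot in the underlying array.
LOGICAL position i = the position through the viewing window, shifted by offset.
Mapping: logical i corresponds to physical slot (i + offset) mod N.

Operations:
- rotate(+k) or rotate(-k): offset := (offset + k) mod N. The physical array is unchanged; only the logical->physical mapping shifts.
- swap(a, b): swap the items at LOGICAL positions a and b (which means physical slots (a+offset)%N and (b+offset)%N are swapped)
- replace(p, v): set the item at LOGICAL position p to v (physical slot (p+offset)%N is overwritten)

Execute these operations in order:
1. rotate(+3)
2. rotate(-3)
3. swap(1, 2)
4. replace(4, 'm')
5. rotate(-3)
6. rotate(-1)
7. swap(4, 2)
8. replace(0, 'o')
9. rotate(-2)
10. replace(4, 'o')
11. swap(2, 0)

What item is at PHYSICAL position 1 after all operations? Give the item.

After op 1 (rotate(+3)): offset=3, physical=[A,B,C,D,E], logical=[D,E,A,B,C]
After op 2 (rotate(-3)): offset=0, physical=[A,B,C,D,E], logical=[A,B,C,D,E]
After op 3 (swap(1, 2)): offset=0, physical=[A,C,B,D,E], logical=[A,C,B,D,E]
After op 4 (replace(4, 'm')): offset=0, physical=[A,C,B,D,m], logical=[A,C,B,D,m]
After op 5 (rotate(-3)): offset=2, physical=[A,C,B,D,m], logical=[B,D,m,A,C]
After op 6 (rotate(-1)): offset=1, physical=[A,C,B,D,m], logical=[C,B,D,m,A]
After op 7 (swap(4, 2)): offset=1, physical=[D,C,B,A,m], logical=[C,B,A,m,D]
After op 8 (replace(0, 'o')): offset=1, physical=[D,o,B,A,m], logical=[o,B,A,m,D]
After op 9 (rotate(-2)): offset=4, physical=[D,o,B,A,m], logical=[m,D,o,B,A]
After op 10 (replace(4, 'o')): offset=4, physical=[D,o,B,o,m], logical=[m,D,o,B,o]
After op 11 (swap(2, 0)): offset=4, physical=[D,m,B,o,o], logical=[o,D,m,B,o]

Answer: m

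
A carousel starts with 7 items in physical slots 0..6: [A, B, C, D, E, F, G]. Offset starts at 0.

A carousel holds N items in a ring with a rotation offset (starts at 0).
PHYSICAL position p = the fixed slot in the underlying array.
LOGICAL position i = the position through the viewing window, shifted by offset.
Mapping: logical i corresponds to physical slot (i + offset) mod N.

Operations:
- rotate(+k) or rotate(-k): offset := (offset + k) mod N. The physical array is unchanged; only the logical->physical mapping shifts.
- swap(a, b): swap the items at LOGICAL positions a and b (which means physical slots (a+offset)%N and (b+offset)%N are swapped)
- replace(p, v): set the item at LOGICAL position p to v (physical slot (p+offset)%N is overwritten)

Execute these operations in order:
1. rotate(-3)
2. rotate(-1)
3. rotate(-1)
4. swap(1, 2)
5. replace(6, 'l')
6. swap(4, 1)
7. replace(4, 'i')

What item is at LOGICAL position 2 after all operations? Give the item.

After op 1 (rotate(-3)): offset=4, physical=[A,B,C,D,E,F,G], logical=[E,F,G,A,B,C,D]
After op 2 (rotate(-1)): offset=3, physical=[A,B,C,D,E,F,G], logical=[D,E,F,G,A,B,C]
After op 3 (rotate(-1)): offset=2, physical=[A,B,C,D,E,F,G], logical=[C,D,E,F,G,A,B]
After op 4 (swap(1, 2)): offset=2, physical=[A,B,C,E,D,F,G], logical=[C,E,D,F,G,A,B]
After op 5 (replace(6, 'l')): offset=2, physical=[A,l,C,E,D,F,G], logical=[C,E,D,F,G,A,l]
After op 6 (swap(4, 1)): offset=2, physical=[A,l,C,G,D,F,E], logical=[C,G,D,F,E,A,l]
After op 7 (replace(4, 'i')): offset=2, physical=[A,l,C,G,D,F,i], logical=[C,G,D,F,i,A,l]

Answer: D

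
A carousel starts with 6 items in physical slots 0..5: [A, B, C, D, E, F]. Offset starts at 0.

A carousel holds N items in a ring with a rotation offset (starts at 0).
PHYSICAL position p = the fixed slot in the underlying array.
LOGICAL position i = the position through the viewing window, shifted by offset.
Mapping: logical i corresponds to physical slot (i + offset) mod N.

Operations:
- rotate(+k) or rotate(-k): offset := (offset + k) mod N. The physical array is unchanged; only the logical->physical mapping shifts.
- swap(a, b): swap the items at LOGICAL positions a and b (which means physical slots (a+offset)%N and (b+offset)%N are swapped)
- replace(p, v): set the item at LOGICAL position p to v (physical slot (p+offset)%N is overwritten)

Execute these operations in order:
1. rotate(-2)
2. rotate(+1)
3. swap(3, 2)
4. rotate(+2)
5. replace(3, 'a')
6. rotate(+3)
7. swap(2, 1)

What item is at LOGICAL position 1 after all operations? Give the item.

After op 1 (rotate(-2)): offset=4, physical=[A,B,C,D,E,F], logical=[E,F,A,B,C,D]
After op 2 (rotate(+1)): offset=5, physical=[A,B,C,D,E,F], logical=[F,A,B,C,D,E]
After op 3 (swap(3, 2)): offset=5, physical=[A,C,B,D,E,F], logical=[F,A,C,B,D,E]
After op 4 (rotate(+2)): offset=1, physical=[A,C,B,D,E,F], logical=[C,B,D,E,F,A]
After op 5 (replace(3, 'a')): offset=1, physical=[A,C,B,D,a,F], logical=[C,B,D,a,F,A]
After op 6 (rotate(+3)): offset=4, physical=[A,C,B,D,a,F], logical=[a,F,A,C,B,D]
After op 7 (swap(2, 1)): offset=4, physical=[F,C,B,D,a,A], logical=[a,A,F,C,B,D]

Answer: A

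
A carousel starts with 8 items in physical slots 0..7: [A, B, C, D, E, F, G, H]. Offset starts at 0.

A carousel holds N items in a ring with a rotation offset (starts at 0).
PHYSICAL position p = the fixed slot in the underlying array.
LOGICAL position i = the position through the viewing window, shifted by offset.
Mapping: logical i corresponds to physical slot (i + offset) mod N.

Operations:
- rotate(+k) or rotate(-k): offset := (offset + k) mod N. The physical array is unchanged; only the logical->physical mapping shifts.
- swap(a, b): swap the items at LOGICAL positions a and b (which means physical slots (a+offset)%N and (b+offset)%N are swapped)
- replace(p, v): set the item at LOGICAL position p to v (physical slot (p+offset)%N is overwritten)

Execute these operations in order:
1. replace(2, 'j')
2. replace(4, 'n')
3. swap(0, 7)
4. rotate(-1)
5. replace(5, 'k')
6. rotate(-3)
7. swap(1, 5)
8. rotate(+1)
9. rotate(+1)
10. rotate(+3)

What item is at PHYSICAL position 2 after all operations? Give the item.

Answer: j

Derivation:
After op 1 (replace(2, 'j')): offset=0, physical=[A,B,j,D,E,F,G,H], logical=[A,B,j,D,E,F,G,H]
After op 2 (replace(4, 'n')): offset=0, physical=[A,B,j,D,n,F,G,H], logical=[A,B,j,D,n,F,G,H]
After op 3 (swap(0, 7)): offset=0, physical=[H,B,j,D,n,F,G,A], logical=[H,B,j,D,n,F,G,A]
After op 4 (rotate(-1)): offset=7, physical=[H,B,j,D,n,F,G,A], logical=[A,H,B,j,D,n,F,G]
After op 5 (replace(5, 'k')): offset=7, physical=[H,B,j,D,k,F,G,A], logical=[A,H,B,j,D,k,F,G]
After op 6 (rotate(-3)): offset=4, physical=[H,B,j,D,k,F,G,A], logical=[k,F,G,A,H,B,j,D]
After op 7 (swap(1, 5)): offset=4, physical=[H,F,j,D,k,B,G,A], logical=[k,B,G,A,H,F,j,D]
After op 8 (rotate(+1)): offset=5, physical=[H,F,j,D,k,B,G,A], logical=[B,G,A,H,F,j,D,k]
After op 9 (rotate(+1)): offset=6, physical=[H,F,j,D,k,B,G,A], logical=[G,A,H,F,j,D,k,B]
After op 10 (rotate(+3)): offset=1, physical=[H,F,j,D,k,B,G,A], logical=[F,j,D,k,B,G,A,H]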